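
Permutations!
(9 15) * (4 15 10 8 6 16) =(4 15 9 10 8 6 16) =[0, 1, 2, 3, 15, 5, 16, 7, 6, 10, 8, 11, 12, 13, 14, 9, 4]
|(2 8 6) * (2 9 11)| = 5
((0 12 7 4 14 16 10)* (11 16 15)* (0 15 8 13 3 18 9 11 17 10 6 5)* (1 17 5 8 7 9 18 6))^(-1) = (18)(0 5 15 10 17 1 16 11 9 12)(3 13 8 6)(4 7 14)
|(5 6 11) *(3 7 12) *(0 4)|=6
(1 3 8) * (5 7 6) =(1 3 8)(5 7 6) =[0, 3, 2, 8, 4, 7, 5, 6, 1]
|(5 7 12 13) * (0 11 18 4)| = 4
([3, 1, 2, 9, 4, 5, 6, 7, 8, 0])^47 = (0 9 3)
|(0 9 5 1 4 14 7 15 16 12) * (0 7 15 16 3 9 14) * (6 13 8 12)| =24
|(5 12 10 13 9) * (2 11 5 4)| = |(2 11 5 12 10 13 9 4)| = 8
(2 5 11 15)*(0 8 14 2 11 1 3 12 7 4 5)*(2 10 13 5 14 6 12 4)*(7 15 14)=(0 8 6 12 15 11 14 10 13 5 1 3 4 7 2)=[8, 3, 0, 4, 7, 1, 12, 2, 6, 9, 13, 14, 15, 5, 10, 11]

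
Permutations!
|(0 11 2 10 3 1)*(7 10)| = |(0 11 2 7 10 3 1)| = 7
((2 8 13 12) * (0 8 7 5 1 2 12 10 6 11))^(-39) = (0 10)(1 2 7 5)(6 8)(11 13)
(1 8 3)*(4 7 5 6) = (1 8 3)(4 7 5 6) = [0, 8, 2, 1, 7, 6, 4, 5, 3]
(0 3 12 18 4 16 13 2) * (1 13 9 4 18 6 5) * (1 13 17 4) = (18)(0 3 12 6 5 13 2)(1 17 4 16 9) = [3, 17, 0, 12, 16, 13, 5, 7, 8, 1, 10, 11, 6, 2, 14, 15, 9, 4, 18]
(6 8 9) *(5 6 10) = (5 6 8 9 10) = [0, 1, 2, 3, 4, 6, 8, 7, 9, 10, 5]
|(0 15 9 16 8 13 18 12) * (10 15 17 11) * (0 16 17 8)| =|(0 8 13 18 12 16)(9 17 11 10 15)| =30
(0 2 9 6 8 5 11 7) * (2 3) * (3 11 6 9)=(0 11 7)(2 3)(5 6 8)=[11, 1, 3, 2, 4, 6, 8, 0, 5, 9, 10, 7]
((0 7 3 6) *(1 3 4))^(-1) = (0 6 3 1 4 7)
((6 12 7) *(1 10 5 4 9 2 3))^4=(1 9 10 2 5 3 4)(6 12 7)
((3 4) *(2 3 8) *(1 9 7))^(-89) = ((1 9 7)(2 3 4 8))^(-89) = (1 9 7)(2 8 4 3)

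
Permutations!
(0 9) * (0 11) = (0 9 11) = [9, 1, 2, 3, 4, 5, 6, 7, 8, 11, 10, 0]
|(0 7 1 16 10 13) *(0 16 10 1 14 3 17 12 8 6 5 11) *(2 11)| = |(0 7 14 3 17 12 8 6 5 2 11)(1 10 13 16)| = 44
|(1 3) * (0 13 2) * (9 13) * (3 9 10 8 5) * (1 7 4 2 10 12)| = 12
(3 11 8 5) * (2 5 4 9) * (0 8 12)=(0 8 4 9 2 5 3 11 12)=[8, 1, 5, 11, 9, 3, 6, 7, 4, 2, 10, 12, 0]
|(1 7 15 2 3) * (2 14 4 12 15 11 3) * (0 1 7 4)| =|(0 1 4 12 15 14)(3 7 11)| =6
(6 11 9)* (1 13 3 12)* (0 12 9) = (0 12 1 13 3 9 6 11) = [12, 13, 2, 9, 4, 5, 11, 7, 8, 6, 10, 0, 1, 3]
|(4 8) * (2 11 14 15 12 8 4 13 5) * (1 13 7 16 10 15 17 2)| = 12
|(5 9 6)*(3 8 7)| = 3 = |(3 8 7)(5 9 6)|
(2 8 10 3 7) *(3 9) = [0, 1, 8, 7, 4, 5, 6, 2, 10, 3, 9] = (2 8 10 9 3 7)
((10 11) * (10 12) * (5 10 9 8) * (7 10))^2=(5 10 12 8 7 11 9)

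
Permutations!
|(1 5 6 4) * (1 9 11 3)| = |(1 5 6 4 9 11 3)| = 7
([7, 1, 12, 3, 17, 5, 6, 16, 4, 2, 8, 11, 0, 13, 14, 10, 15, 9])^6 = [4, 1, 10, 3, 7, 5, 6, 17, 0, 15, 12, 11, 8, 13, 14, 2, 9, 16]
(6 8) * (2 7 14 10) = (2 7 14 10)(6 8) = [0, 1, 7, 3, 4, 5, 8, 14, 6, 9, 2, 11, 12, 13, 10]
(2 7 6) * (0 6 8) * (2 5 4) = (0 6 5 4 2 7 8) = [6, 1, 7, 3, 2, 4, 5, 8, 0]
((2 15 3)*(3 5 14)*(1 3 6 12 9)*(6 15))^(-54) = (15)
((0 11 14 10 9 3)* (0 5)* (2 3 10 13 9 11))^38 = (0 3)(2 5)(9 14 10 13 11)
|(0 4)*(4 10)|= 3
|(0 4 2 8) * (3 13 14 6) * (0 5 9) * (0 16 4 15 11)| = |(0 15 11)(2 8 5 9 16 4)(3 13 14 6)| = 12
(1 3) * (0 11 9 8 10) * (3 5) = [11, 5, 2, 1, 4, 3, 6, 7, 10, 8, 0, 9] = (0 11 9 8 10)(1 5 3)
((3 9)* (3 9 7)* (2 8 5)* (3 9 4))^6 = ((2 8 5)(3 7 9 4))^6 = (3 9)(4 7)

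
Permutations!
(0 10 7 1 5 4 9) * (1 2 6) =[10, 5, 6, 3, 9, 4, 1, 2, 8, 0, 7] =(0 10 7 2 6 1 5 4 9)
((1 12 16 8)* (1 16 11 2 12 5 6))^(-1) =((1 5 6)(2 12 11)(8 16))^(-1) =(1 6 5)(2 11 12)(8 16)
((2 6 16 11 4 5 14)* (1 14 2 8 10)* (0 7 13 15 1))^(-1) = (0 10 8 14 1 15 13 7)(2 5 4 11 16 6)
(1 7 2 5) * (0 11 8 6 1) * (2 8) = [11, 7, 5, 3, 4, 0, 1, 8, 6, 9, 10, 2] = (0 11 2 5)(1 7 8 6)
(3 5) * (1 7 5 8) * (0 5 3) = [5, 7, 2, 8, 4, 0, 6, 3, 1] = (0 5)(1 7 3 8)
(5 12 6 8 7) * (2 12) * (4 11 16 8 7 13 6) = (2 12 4 11 16 8 13 6 7 5) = [0, 1, 12, 3, 11, 2, 7, 5, 13, 9, 10, 16, 4, 6, 14, 15, 8]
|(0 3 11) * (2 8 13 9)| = 12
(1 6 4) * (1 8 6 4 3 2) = (1 4 8 6 3 2) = [0, 4, 1, 2, 8, 5, 3, 7, 6]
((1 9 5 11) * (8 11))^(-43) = (1 5 11 9 8)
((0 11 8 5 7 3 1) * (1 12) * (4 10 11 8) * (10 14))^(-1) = (0 1 12 3 7 5 8)(4 11 10 14)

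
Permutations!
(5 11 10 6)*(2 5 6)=(2 5 11 10)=[0, 1, 5, 3, 4, 11, 6, 7, 8, 9, 2, 10]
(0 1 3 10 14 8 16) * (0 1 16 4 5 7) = [16, 3, 2, 10, 5, 7, 6, 0, 4, 9, 14, 11, 12, 13, 8, 15, 1] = (0 16 1 3 10 14 8 4 5 7)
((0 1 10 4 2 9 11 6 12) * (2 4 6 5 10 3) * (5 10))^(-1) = ((0 1 3 2 9 11 10 6 12))^(-1) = (0 12 6 10 11 9 2 3 1)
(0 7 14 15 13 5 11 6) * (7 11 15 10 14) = [11, 1, 2, 3, 4, 15, 0, 7, 8, 9, 14, 6, 12, 5, 10, 13] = (0 11 6)(5 15 13)(10 14)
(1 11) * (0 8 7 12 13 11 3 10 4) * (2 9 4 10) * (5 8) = [5, 3, 9, 2, 0, 8, 6, 12, 7, 4, 10, 1, 13, 11] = (0 5 8 7 12 13 11 1 3 2 9 4)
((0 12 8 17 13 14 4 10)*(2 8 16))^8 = ((0 12 16 2 8 17 13 14 4 10))^8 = (0 4 13 8 16)(2 12 10 14 17)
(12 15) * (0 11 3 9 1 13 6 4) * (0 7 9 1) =(0 11 3 1 13 6 4 7 9)(12 15) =[11, 13, 2, 1, 7, 5, 4, 9, 8, 0, 10, 3, 15, 6, 14, 12]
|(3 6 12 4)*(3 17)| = 5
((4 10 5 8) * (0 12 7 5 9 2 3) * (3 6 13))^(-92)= ((0 12 7 5 8 4 10 9 2 6 13 3))^(-92)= (0 8 2)(3 5 9)(4 6 12)(7 10 13)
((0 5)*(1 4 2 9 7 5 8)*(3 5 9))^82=(9)(0 3 4 8 5 2 1)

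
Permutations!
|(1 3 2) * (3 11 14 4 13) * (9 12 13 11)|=|(1 9 12 13 3 2)(4 11 14)|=6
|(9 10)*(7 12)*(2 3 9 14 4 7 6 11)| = |(2 3 9 10 14 4 7 12 6 11)| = 10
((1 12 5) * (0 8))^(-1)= (0 8)(1 5 12)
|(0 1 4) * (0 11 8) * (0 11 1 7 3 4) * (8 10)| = |(0 7 3 4 1)(8 11 10)| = 15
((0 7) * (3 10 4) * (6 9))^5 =((0 7)(3 10 4)(6 9))^5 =(0 7)(3 4 10)(6 9)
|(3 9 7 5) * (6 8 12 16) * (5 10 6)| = 9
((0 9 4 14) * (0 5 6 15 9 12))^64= (4 15 5)(6 14 9)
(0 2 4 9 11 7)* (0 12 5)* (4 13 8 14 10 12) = (0 2 13 8 14 10 12 5)(4 9 11 7) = [2, 1, 13, 3, 9, 0, 6, 4, 14, 11, 12, 7, 5, 8, 10]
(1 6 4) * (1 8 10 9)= (1 6 4 8 10 9)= [0, 6, 2, 3, 8, 5, 4, 7, 10, 1, 9]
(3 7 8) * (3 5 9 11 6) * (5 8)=[0, 1, 2, 7, 4, 9, 3, 5, 8, 11, 10, 6]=(3 7 5 9 11 6)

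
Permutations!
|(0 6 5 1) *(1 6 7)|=|(0 7 1)(5 6)|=6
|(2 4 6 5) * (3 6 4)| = |(2 3 6 5)| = 4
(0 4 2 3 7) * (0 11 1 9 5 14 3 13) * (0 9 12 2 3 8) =[4, 12, 13, 7, 3, 14, 6, 11, 0, 5, 10, 1, 2, 9, 8] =(0 4 3 7 11 1 12 2 13 9 5 14 8)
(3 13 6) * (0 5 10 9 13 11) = (0 5 10 9 13 6 3 11) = [5, 1, 2, 11, 4, 10, 3, 7, 8, 13, 9, 0, 12, 6]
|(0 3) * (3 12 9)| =|(0 12 9 3)| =4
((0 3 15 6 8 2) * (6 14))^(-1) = ((0 3 15 14 6 8 2))^(-1) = (0 2 8 6 14 15 3)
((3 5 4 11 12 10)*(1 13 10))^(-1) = (1 12 11 4 5 3 10 13)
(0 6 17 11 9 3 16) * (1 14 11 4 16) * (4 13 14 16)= (0 6 17 13 14 11 9 3 1 16)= [6, 16, 2, 1, 4, 5, 17, 7, 8, 3, 10, 9, 12, 14, 11, 15, 0, 13]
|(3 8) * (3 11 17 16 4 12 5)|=8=|(3 8 11 17 16 4 12 5)|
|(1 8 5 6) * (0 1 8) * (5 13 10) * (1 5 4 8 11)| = 20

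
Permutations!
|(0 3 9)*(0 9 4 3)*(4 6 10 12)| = |(3 6 10 12 4)| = 5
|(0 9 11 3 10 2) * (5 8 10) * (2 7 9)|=14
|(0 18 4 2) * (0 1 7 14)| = |(0 18 4 2 1 7 14)| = 7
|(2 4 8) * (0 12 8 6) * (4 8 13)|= |(0 12 13 4 6)(2 8)|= 10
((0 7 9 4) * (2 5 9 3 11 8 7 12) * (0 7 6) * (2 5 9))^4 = (0 9 11 12 4 8 5 7 6 2 3)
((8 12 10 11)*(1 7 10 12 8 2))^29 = (12)(1 2 11 10 7)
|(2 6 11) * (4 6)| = 4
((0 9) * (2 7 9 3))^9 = ((0 3 2 7 9))^9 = (0 9 7 2 3)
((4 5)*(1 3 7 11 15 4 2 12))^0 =((1 3 7 11 15 4 5 2 12))^0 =(15)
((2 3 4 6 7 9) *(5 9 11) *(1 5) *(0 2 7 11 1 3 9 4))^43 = ((0 2 9 7 1 5 4 6 11 3))^43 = (0 7 4 3 9 5 11 2 1 6)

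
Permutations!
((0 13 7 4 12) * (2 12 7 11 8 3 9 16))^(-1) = ((0 13 11 8 3 9 16 2 12)(4 7))^(-1) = (0 12 2 16 9 3 8 11 13)(4 7)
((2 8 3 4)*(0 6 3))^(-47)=(0 6 3 4 2 8)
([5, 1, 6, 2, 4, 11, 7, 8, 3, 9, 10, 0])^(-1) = (0 11 5)(2 3 8 7 6)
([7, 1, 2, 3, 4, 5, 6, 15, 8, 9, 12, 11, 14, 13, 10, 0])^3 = (15)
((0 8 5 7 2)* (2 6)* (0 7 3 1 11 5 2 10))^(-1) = ((0 8 2 7 6 10)(1 11 5 3))^(-1) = (0 10 6 7 2 8)(1 3 5 11)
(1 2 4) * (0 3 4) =(0 3 4 1 2) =[3, 2, 0, 4, 1]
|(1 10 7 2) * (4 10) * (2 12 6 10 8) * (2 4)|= 4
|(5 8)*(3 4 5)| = |(3 4 5 8)| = 4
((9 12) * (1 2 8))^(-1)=(1 8 2)(9 12)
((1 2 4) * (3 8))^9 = ((1 2 4)(3 8))^9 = (3 8)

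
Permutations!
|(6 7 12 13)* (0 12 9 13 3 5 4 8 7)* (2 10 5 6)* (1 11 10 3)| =14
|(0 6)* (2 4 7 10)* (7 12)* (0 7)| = 7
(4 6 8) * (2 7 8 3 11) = (2 7 8 4 6 3 11) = [0, 1, 7, 11, 6, 5, 3, 8, 4, 9, 10, 2]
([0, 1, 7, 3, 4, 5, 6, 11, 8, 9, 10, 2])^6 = [0, 1, 2, 3, 4, 5, 6, 7, 8, 9, 10, 11]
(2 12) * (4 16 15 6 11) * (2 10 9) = (2 12 10 9)(4 16 15 6 11) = [0, 1, 12, 3, 16, 5, 11, 7, 8, 2, 9, 4, 10, 13, 14, 6, 15]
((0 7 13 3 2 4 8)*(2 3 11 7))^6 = (13)(0 4)(2 8)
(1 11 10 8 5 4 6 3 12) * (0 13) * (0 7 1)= [13, 11, 2, 12, 6, 4, 3, 1, 5, 9, 8, 10, 0, 7]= (0 13 7 1 11 10 8 5 4 6 3 12)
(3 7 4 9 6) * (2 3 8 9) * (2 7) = [0, 1, 3, 2, 7, 5, 8, 4, 9, 6] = (2 3)(4 7)(6 8 9)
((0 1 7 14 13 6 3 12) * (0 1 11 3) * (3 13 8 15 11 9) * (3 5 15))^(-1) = ((0 9 5 15 11 13 6)(1 7 14 8 3 12))^(-1) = (0 6 13 11 15 5 9)(1 12 3 8 14 7)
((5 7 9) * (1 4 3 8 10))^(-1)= (1 10 8 3 4)(5 9 7)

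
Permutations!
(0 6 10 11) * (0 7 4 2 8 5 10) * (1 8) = (0 6)(1 8 5 10 11 7 4 2) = [6, 8, 1, 3, 2, 10, 0, 4, 5, 9, 11, 7]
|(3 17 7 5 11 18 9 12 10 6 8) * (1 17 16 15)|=14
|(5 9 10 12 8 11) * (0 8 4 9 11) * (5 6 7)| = |(0 8)(4 9 10 12)(5 11 6 7)| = 4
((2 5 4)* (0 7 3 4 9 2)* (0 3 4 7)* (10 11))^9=((2 5 9)(3 7 4)(10 11))^9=(10 11)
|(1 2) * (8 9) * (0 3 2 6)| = 10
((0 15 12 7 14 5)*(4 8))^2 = (0 12 14)(5 15 7)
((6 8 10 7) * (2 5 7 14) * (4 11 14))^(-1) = ((2 5 7 6 8 10 4 11 14))^(-1) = (2 14 11 4 10 8 6 7 5)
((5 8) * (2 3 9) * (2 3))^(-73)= ((3 9)(5 8))^(-73)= (3 9)(5 8)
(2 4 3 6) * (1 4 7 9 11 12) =(1 4 3 6 2 7 9 11 12) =[0, 4, 7, 6, 3, 5, 2, 9, 8, 11, 10, 12, 1]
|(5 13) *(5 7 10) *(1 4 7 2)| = |(1 4 7 10 5 13 2)| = 7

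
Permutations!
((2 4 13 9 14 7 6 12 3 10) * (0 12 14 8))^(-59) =(0 2 8 10 9 3 13 12 4)(6 14 7)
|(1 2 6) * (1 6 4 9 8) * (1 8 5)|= 5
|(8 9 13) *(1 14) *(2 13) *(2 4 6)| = |(1 14)(2 13 8 9 4 6)| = 6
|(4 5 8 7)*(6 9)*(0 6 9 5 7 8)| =6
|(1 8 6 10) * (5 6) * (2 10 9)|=7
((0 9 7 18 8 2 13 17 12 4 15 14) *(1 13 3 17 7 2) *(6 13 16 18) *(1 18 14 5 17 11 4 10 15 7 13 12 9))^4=((0 1 16 14)(2 3 11 4 7 6 12 10 15 5 17 9)(8 18))^4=(18)(2 7 15)(3 6 5)(4 10 9)(11 12 17)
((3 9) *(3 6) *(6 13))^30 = (3 13)(6 9)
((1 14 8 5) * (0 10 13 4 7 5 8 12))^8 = ((0 10 13 4 7 5 1 14 12))^8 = (0 12 14 1 5 7 4 13 10)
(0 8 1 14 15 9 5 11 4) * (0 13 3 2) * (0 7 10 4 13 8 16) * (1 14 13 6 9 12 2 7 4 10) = (0 16)(1 13 3 7)(2 4 8 14 15 12)(5 11 6 9) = [16, 13, 4, 7, 8, 11, 9, 1, 14, 5, 10, 6, 2, 3, 15, 12, 0]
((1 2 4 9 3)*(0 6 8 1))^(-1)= ((0 6 8 1 2 4 9 3))^(-1)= (0 3 9 4 2 1 8 6)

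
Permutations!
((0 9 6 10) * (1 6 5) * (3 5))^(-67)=(0 5 10 3 6 9 1)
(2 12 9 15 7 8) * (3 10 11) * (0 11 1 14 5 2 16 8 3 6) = (0 11 6)(1 14 5 2 12 9 15 7 3 10)(8 16) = [11, 14, 12, 10, 4, 2, 0, 3, 16, 15, 1, 6, 9, 13, 5, 7, 8]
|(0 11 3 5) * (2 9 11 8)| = |(0 8 2 9 11 3 5)| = 7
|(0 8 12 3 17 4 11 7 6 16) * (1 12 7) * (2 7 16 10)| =12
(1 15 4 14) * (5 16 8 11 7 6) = (1 15 4 14)(5 16 8 11 7 6) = [0, 15, 2, 3, 14, 16, 5, 6, 11, 9, 10, 7, 12, 13, 1, 4, 8]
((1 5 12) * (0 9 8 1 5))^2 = (12)(0 8)(1 9)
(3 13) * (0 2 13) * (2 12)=(0 12 2 13 3)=[12, 1, 13, 0, 4, 5, 6, 7, 8, 9, 10, 11, 2, 3]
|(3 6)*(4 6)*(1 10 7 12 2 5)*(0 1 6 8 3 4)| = |(0 1 10 7 12 2 5 6 4 8 3)| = 11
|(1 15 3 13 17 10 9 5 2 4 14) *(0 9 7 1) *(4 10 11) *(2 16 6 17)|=63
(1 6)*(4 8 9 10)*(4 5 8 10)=(1 6)(4 10 5 8 9)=[0, 6, 2, 3, 10, 8, 1, 7, 9, 4, 5]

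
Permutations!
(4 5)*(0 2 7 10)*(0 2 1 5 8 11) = (0 1 5 4 8 11)(2 7 10) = [1, 5, 7, 3, 8, 4, 6, 10, 11, 9, 2, 0]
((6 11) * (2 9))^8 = ((2 9)(6 11))^8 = (11)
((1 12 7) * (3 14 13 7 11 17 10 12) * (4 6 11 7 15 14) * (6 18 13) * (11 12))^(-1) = (1 7 12 6 14 15 13 18 4 3)(10 17 11)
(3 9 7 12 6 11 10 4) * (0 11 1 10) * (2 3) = (0 11)(1 10 4 2 3 9 7 12 6) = [11, 10, 3, 9, 2, 5, 1, 12, 8, 7, 4, 0, 6]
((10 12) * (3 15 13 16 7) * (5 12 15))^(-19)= ((3 5 12 10 15 13 16 7))^(-19)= (3 13 12 7 15 5 16 10)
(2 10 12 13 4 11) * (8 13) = (2 10 12 8 13 4 11) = [0, 1, 10, 3, 11, 5, 6, 7, 13, 9, 12, 2, 8, 4]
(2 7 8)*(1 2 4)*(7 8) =(1 2 8 4) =[0, 2, 8, 3, 1, 5, 6, 7, 4]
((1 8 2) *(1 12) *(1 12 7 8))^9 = (12)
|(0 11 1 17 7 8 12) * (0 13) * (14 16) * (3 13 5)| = 10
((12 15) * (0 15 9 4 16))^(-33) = (0 9)(4 15)(12 16)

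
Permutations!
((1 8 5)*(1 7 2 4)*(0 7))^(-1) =(0 5 8 1 4 2 7)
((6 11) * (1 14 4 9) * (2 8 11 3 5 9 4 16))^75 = (1 11)(2 5)(3 16)(6 14)(8 9)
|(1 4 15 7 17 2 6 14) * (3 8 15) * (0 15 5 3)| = |(0 15 7 17 2 6 14 1 4)(3 8 5)| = 9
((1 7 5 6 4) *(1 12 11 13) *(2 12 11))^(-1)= (1 13 11 4 6 5 7)(2 12)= ((1 7 5 6 4 11 13)(2 12))^(-1)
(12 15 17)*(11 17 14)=(11 17 12 15 14)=[0, 1, 2, 3, 4, 5, 6, 7, 8, 9, 10, 17, 15, 13, 11, 14, 16, 12]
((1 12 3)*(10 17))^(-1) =(1 3 12)(10 17)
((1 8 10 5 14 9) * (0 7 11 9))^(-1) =(0 14 5 10 8 1 9 11 7)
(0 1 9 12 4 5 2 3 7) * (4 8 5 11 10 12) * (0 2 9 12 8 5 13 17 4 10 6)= (0 1 12 5 9 10 8 13 17 4 11 6)(2 3 7)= [1, 12, 3, 7, 11, 9, 0, 2, 13, 10, 8, 6, 5, 17, 14, 15, 16, 4]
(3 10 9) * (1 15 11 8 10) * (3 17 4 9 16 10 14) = (1 15 11 8 14 3)(4 9 17)(10 16) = [0, 15, 2, 1, 9, 5, 6, 7, 14, 17, 16, 8, 12, 13, 3, 11, 10, 4]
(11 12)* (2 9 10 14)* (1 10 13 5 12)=[0, 10, 9, 3, 4, 12, 6, 7, 8, 13, 14, 1, 11, 5, 2]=(1 10 14 2 9 13 5 12 11)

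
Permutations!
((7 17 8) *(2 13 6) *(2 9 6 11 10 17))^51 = (2 11 17 7 13 10 8)(6 9)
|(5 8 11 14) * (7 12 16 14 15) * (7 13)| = 9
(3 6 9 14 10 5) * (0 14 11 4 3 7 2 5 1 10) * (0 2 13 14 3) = (0 3 6 9 11 4)(1 10)(2 5 7 13 14) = [3, 10, 5, 6, 0, 7, 9, 13, 8, 11, 1, 4, 12, 14, 2]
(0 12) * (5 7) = [12, 1, 2, 3, 4, 7, 6, 5, 8, 9, 10, 11, 0] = (0 12)(5 7)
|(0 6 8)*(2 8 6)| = |(0 2 8)| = 3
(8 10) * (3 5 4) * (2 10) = (2 10 8)(3 5 4) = [0, 1, 10, 5, 3, 4, 6, 7, 2, 9, 8]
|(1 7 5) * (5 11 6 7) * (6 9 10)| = |(1 5)(6 7 11 9 10)| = 10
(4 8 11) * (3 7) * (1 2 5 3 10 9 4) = (1 2 5 3 7 10 9 4 8 11) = [0, 2, 5, 7, 8, 3, 6, 10, 11, 4, 9, 1]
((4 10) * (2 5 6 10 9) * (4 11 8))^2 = (2 6 11 4)(5 10 8 9)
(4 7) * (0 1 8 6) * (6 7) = (0 1 8 7 4 6) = [1, 8, 2, 3, 6, 5, 0, 4, 7]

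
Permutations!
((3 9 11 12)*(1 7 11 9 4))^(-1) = (1 4 3 12 11 7)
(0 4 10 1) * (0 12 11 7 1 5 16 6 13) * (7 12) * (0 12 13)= (0 4 10 5 16 6)(1 7)(11 13 12)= [4, 7, 2, 3, 10, 16, 0, 1, 8, 9, 5, 13, 11, 12, 14, 15, 6]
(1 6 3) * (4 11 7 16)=[0, 6, 2, 1, 11, 5, 3, 16, 8, 9, 10, 7, 12, 13, 14, 15, 4]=(1 6 3)(4 11 7 16)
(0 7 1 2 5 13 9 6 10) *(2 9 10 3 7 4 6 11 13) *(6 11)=(0 4 11 13 10)(1 9 6 3 7)(2 5)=[4, 9, 5, 7, 11, 2, 3, 1, 8, 6, 0, 13, 12, 10]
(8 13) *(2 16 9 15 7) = (2 16 9 15 7)(8 13) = [0, 1, 16, 3, 4, 5, 6, 2, 13, 15, 10, 11, 12, 8, 14, 7, 9]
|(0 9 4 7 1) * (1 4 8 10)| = |(0 9 8 10 1)(4 7)| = 10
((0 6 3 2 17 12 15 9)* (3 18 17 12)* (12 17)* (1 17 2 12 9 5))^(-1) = (0 9 18 6)(1 5 15 12 3 17)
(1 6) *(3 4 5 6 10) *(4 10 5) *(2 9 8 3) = (1 5 6)(2 9 8 3 10) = [0, 5, 9, 10, 4, 6, 1, 7, 3, 8, 2]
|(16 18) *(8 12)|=2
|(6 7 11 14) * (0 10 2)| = 12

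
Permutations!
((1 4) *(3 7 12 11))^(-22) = ((1 4)(3 7 12 11))^(-22) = (3 12)(7 11)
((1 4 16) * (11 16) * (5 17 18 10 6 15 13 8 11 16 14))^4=(1 4 16)(5 6 11 18 13)(8 17 15 14 10)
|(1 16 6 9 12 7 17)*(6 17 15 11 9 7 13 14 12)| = |(1 16 17)(6 7 15 11 9)(12 13 14)| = 15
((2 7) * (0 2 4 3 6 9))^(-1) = ((0 2 7 4 3 6 9))^(-1) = (0 9 6 3 4 7 2)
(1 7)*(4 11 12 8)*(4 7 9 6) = (1 9 6 4 11 12 8 7) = [0, 9, 2, 3, 11, 5, 4, 1, 7, 6, 10, 12, 8]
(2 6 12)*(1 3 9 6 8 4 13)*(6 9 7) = (1 3 7 6 12 2 8 4 13) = [0, 3, 8, 7, 13, 5, 12, 6, 4, 9, 10, 11, 2, 1]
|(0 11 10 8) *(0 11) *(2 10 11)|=3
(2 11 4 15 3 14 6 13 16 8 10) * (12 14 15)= [0, 1, 11, 15, 12, 5, 13, 7, 10, 9, 2, 4, 14, 16, 6, 3, 8]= (2 11 4 12 14 6 13 16 8 10)(3 15)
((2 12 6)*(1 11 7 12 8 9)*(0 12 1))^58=((0 12 6 2 8 9)(1 11 7))^58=(0 8 6)(1 11 7)(2 12 9)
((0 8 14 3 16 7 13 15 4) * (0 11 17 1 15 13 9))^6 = (0 9 7 16 3 14 8)(1 15 4 11 17)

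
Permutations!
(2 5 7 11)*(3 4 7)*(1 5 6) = (1 5 3 4 7 11 2 6) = [0, 5, 6, 4, 7, 3, 1, 11, 8, 9, 10, 2]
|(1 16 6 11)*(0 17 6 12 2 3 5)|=10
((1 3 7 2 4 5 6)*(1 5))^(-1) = ((1 3 7 2 4)(5 6))^(-1) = (1 4 2 7 3)(5 6)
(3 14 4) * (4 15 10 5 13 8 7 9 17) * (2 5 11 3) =(2 5 13 8 7 9 17 4)(3 14 15 10 11) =[0, 1, 5, 14, 2, 13, 6, 9, 7, 17, 11, 3, 12, 8, 15, 10, 16, 4]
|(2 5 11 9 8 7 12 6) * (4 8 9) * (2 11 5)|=6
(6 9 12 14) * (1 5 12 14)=(1 5 12)(6 9 14)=[0, 5, 2, 3, 4, 12, 9, 7, 8, 14, 10, 11, 1, 13, 6]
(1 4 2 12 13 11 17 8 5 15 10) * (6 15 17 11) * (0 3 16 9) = (0 3 16 9)(1 4 2 12 13 6 15 10)(5 17 8) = [3, 4, 12, 16, 2, 17, 15, 7, 5, 0, 1, 11, 13, 6, 14, 10, 9, 8]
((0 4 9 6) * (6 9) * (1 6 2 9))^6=((0 4 2 9 1 6))^6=(9)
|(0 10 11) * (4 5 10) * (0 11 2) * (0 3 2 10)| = |(11)(0 4 5)(2 3)| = 6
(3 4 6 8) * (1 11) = (1 11)(3 4 6 8) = [0, 11, 2, 4, 6, 5, 8, 7, 3, 9, 10, 1]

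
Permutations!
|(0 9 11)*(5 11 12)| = 5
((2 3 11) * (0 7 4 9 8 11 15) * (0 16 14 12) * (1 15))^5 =(0 11 16 4 3 12 8 15 7 2 14 9 1)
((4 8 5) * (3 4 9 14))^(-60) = (14)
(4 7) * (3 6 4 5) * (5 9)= (3 6 4 7 9 5)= [0, 1, 2, 6, 7, 3, 4, 9, 8, 5]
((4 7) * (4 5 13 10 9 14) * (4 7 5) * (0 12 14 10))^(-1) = ((0 12 14 7 4 5 13)(9 10))^(-1) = (0 13 5 4 7 14 12)(9 10)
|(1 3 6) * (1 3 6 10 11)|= 5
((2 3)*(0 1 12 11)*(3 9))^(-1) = (0 11 12 1)(2 3 9)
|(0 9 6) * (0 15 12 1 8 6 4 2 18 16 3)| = 35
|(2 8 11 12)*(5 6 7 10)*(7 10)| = |(2 8 11 12)(5 6 10)| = 12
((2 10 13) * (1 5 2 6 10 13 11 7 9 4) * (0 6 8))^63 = ((0 6 10 11 7 9 4 1 5 2 13 8))^63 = (0 11 4 2)(1 13 6 7)(5 8 10 9)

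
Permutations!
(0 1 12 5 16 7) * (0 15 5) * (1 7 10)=[7, 12, 2, 3, 4, 16, 6, 15, 8, 9, 1, 11, 0, 13, 14, 5, 10]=(0 7 15 5 16 10 1 12)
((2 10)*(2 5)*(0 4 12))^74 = (0 12 4)(2 5 10)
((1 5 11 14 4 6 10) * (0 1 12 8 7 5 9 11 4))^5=(14)(4 7 12 6 5 8 10)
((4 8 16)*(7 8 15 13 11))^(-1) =(4 16 8 7 11 13 15)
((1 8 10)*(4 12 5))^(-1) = ((1 8 10)(4 12 5))^(-1) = (1 10 8)(4 5 12)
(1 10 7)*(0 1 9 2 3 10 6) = (0 1 6)(2 3 10 7 9) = [1, 6, 3, 10, 4, 5, 0, 9, 8, 2, 7]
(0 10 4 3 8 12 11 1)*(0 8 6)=(0 10 4 3 6)(1 8 12 11)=[10, 8, 2, 6, 3, 5, 0, 7, 12, 9, 4, 1, 11]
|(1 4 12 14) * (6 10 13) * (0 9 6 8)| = |(0 9 6 10 13 8)(1 4 12 14)| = 12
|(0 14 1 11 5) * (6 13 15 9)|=|(0 14 1 11 5)(6 13 15 9)|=20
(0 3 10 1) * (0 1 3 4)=(0 4)(3 10)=[4, 1, 2, 10, 0, 5, 6, 7, 8, 9, 3]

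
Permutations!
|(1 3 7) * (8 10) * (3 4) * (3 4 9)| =|(1 9 3 7)(8 10)| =4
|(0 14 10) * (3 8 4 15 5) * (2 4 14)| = 9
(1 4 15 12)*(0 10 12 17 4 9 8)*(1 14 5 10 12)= (0 12 14 5 10 1 9 8)(4 15 17)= [12, 9, 2, 3, 15, 10, 6, 7, 0, 8, 1, 11, 14, 13, 5, 17, 16, 4]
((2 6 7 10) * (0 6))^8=((0 6 7 10 2))^8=(0 10 6 2 7)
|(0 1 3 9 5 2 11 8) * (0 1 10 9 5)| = 6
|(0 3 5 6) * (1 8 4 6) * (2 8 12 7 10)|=|(0 3 5 1 12 7 10 2 8 4 6)|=11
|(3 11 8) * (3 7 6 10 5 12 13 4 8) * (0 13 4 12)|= 18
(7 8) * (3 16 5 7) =(3 16 5 7 8) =[0, 1, 2, 16, 4, 7, 6, 8, 3, 9, 10, 11, 12, 13, 14, 15, 5]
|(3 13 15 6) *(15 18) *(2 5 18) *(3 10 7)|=9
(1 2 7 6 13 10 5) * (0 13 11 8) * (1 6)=(0 13 10 5 6 11 8)(1 2 7)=[13, 2, 7, 3, 4, 6, 11, 1, 0, 9, 5, 8, 12, 10]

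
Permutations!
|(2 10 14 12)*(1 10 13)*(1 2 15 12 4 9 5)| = 6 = |(1 10 14 4 9 5)(2 13)(12 15)|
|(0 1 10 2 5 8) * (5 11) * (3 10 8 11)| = |(0 1 8)(2 3 10)(5 11)| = 6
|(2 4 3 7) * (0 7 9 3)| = 4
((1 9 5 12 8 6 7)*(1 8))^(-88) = (12)(6 8 7) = ((1 9 5 12)(6 7 8))^(-88)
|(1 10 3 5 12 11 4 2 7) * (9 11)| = |(1 10 3 5 12 9 11 4 2 7)| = 10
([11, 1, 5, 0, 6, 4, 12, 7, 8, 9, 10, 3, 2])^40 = [11, 1, 2, 0, 4, 5, 6, 7, 8, 9, 10, 3, 12]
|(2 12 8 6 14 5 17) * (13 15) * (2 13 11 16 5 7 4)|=42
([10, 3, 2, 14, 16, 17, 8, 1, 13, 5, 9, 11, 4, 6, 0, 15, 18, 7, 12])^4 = (18)(0 17 14 5 3 9 1 10 7)(6 8 13)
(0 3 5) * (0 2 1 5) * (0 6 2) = (0 3 6 2 1 5) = [3, 5, 1, 6, 4, 0, 2]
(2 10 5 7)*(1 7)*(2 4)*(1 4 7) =(2 10 5 4) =[0, 1, 10, 3, 2, 4, 6, 7, 8, 9, 5]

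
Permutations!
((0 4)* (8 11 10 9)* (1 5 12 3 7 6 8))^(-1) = ((0 4)(1 5 12 3 7 6 8 11 10 9))^(-1) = (0 4)(1 9 10 11 8 6 7 3 12 5)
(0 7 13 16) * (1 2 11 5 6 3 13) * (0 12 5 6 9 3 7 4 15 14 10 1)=(0 4 15 14 10 1 2 11 6 7)(3 13 16 12 5 9)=[4, 2, 11, 13, 15, 9, 7, 0, 8, 3, 1, 6, 5, 16, 10, 14, 12]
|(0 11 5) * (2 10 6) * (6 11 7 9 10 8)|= |(0 7 9 10 11 5)(2 8 6)|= 6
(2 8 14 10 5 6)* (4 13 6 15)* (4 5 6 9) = (2 8 14 10 6)(4 13 9)(5 15) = [0, 1, 8, 3, 13, 15, 2, 7, 14, 4, 6, 11, 12, 9, 10, 5]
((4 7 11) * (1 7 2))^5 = (11)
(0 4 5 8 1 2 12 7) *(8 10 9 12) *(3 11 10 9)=(0 4 5 9 12 7)(1 2 8)(3 11 10)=[4, 2, 8, 11, 5, 9, 6, 0, 1, 12, 3, 10, 7]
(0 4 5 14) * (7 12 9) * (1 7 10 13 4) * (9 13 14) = (0 1 7 12 13 4 5 9 10 14) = [1, 7, 2, 3, 5, 9, 6, 12, 8, 10, 14, 11, 13, 4, 0]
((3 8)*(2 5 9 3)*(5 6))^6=((2 6 5 9 3 8))^6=(9)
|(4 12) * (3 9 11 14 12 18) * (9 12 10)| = 4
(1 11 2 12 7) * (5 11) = [0, 5, 12, 3, 4, 11, 6, 1, 8, 9, 10, 2, 7] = (1 5 11 2 12 7)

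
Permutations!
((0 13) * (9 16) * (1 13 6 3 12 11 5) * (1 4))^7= (0 1 5 12 6 13 4 11 3)(9 16)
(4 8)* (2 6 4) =(2 6 4 8) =[0, 1, 6, 3, 8, 5, 4, 7, 2]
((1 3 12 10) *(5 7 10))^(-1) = (1 10 7 5 12 3)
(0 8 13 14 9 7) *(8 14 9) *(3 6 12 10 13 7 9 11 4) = (0 14 8 7)(3 6 12 10 13 11 4) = [14, 1, 2, 6, 3, 5, 12, 0, 7, 9, 13, 4, 10, 11, 8]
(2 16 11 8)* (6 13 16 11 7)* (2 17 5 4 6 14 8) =(2 11)(4 6 13 16 7 14 8 17 5) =[0, 1, 11, 3, 6, 4, 13, 14, 17, 9, 10, 2, 12, 16, 8, 15, 7, 5]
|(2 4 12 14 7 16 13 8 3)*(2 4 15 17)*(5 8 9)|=30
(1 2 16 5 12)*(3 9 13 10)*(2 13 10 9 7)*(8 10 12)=[0, 13, 16, 7, 4, 8, 6, 2, 10, 12, 3, 11, 1, 9, 14, 15, 5]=(1 13 9 12)(2 16 5 8 10 3 7)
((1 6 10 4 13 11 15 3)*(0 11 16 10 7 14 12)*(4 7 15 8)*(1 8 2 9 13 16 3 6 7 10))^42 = (0 9 8 1 12 2 3 16 14 11 13 4 7)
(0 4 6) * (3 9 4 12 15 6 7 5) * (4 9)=(0 12 15 6)(3 4 7 5)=[12, 1, 2, 4, 7, 3, 0, 5, 8, 9, 10, 11, 15, 13, 14, 6]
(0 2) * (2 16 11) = [16, 1, 0, 3, 4, 5, 6, 7, 8, 9, 10, 2, 12, 13, 14, 15, 11] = (0 16 11 2)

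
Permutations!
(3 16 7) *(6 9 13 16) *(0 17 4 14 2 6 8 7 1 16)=[17, 16, 6, 8, 14, 5, 9, 3, 7, 13, 10, 11, 12, 0, 2, 15, 1, 4]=(0 17 4 14 2 6 9 13)(1 16)(3 8 7)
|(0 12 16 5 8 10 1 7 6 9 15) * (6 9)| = 10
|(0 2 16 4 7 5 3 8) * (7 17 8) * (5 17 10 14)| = |(0 2 16 4 10 14 5 3 7 17 8)| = 11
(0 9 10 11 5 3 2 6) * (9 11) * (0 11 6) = [6, 1, 0, 2, 4, 3, 11, 7, 8, 10, 9, 5] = (0 6 11 5 3 2)(9 10)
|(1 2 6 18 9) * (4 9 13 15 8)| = 9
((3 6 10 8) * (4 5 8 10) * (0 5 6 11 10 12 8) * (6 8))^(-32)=(3 12 8 10 4 11 6)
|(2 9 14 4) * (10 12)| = 4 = |(2 9 14 4)(10 12)|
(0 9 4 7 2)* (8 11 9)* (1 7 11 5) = (0 8 5 1 7 2)(4 11 9) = [8, 7, 0, 3, 11, 1, 6, 2, 5, 4, 10, 9]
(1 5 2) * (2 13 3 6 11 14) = (1 5 13 3 6 11 14 2) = [0, 5, 1, 6, 4, 13, 11, 7, 8, 9, 10, 14, 12, 3, 2]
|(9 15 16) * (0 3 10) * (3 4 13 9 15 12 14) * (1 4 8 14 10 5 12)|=28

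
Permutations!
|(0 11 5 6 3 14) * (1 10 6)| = 8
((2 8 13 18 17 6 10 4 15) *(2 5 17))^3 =(2 18 13 8)(4 17)(5 10)(6 15) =((2 8 13 18)(4 15 5 17 6 10))^3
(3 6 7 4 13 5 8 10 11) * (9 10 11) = [0, 1, 2, 6, 13, 8, 7, 4, 11, 10, 9, 3, 12, 5] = (3 6 7 4 13 5 8 11)(9 10)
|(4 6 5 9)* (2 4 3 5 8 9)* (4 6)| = 6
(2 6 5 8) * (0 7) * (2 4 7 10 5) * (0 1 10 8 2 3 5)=[8, 10, 6, 5, 7, 2, 3, 1, 4, 9, 0]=(0 8 4 7 1 10)(2 6 3 5)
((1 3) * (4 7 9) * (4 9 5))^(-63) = (9)(1 3)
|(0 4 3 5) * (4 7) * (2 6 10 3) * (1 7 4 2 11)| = 10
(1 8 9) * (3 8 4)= (1 4 3 8 9)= [0, 4, 2, 8, 3, 5, 6, 7, 9, 1]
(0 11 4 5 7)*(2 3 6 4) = [11, 1, 3, 6, 5, 7, 4, 0, 8, 9, 10, 2] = (0 11 2 3 6 4 5 7)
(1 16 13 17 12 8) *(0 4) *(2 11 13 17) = (0 4)(1 16 17 12 8)(2 11 13) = [4, 16, 11, 3, 0, 5, 6, 7, 1, 9, 10, 13, 8, 2, 14, 15, 17, 12]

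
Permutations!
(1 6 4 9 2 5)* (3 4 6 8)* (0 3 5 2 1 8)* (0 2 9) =(0 3 4)(1 2 9)(5 8) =[3, 2, 9, 4, 0, 8, 6, 7, 5, 1]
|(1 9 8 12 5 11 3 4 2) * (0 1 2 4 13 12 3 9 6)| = |(0 1 6)(3 13 12 5 11 9 8)| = 21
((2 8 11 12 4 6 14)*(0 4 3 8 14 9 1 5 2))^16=((0 4 6 9 1 5 2 14)(3 8 11 12))^16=(14)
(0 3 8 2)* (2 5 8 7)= [3, 1, 0, 7, 4, 8, 6, 2, 5]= (0 3 7 2)(5 8)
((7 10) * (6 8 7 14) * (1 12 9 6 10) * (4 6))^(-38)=((1 12 9 4 6 8 7)(10 14))^(-38)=(14)(1 6 12 8 9 7 4)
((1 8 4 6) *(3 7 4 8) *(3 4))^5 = ((8)(1 4 6)(3 7))^5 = (8)(1 6 4)(3 7)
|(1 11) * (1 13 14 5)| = 5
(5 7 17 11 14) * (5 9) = (5 7 17 11 14 9) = [0, 1, 2, 3, 4, 7, 6, 17, 8, 5, 10, 14, 12, 13, 9, 15, 16, 11]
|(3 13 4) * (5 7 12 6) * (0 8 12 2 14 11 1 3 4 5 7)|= 12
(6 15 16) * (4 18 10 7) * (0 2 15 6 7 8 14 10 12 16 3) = (0 2 15 3)(4 18 12 16 7)(8 14 10) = [2, 1, 15, 0, 18, 5, 6, 4, 14, 9, 8, 11, 16, 13, 10, 3, 7, 17, 12]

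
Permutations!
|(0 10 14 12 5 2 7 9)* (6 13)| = 8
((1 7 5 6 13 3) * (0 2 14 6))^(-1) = (0 5 7 1 3 13 6 14 2)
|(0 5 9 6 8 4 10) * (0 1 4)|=15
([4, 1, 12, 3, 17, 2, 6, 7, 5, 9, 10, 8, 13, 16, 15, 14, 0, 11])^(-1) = [16, 1, 5, 3, 0, 8, 6, 7, 11, 9, 10, 17, 2, 12, 15, 14, 13, 4]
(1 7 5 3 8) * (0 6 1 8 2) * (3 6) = (8)(0 3 2)(1 7 5 6) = [3, 7, 0, 2, 4, 6, 1, 5, 8]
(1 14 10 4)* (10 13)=(1 14 13 10 4)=[0, 14, 2, 3, 1, 5, 6, 7, 8, 9, 4, 11, 12, 10, 13]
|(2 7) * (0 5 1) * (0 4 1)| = 2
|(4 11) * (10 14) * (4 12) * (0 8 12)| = 10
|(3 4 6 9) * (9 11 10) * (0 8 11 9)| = |(0 8 11 10)(3 4 6 9)| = 4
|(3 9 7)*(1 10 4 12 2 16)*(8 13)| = |(1 10 4 12 2 16)(3 9 7)(8 13)| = 6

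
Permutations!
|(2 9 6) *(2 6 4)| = 3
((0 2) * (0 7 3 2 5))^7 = ((0 5)(2 7 3))^7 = (0 5)(2 7 3)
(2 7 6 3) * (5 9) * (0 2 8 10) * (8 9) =(0 2 7 6 3 9 5 8 10) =[2, 1, 7, 9, 4, 8, 3, 6, 10, 5, 0]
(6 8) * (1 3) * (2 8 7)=(1 3)(2 8 6 7)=[0, 3, 8, 1, 4, 5, 7, 2, 6]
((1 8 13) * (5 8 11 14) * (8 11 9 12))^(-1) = (1 13 8 12 9)(5 14 11)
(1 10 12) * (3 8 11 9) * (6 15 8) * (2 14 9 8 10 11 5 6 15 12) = (1 11 8 5 6 12)(2 14 9 3 15 10) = [0, 11, 14, 15, 4, 6, 12, 7, 5, 3, 2, 8, 1, 13, 9, 10]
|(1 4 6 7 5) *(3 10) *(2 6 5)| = 6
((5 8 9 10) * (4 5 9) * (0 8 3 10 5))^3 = (3 5 9 10)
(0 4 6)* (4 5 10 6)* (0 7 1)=(0 5 10 6 7 1)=[5, 0, 2, 3, 4, 10, 7, 1, 8, 9, 6]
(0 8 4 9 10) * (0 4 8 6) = [6, 1, 2, 3, 9, 5, 0, 7, 8, 10, 4] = (0 6)(4 9 10)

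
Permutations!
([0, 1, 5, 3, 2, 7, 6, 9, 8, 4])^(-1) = (2 4 9 7 5)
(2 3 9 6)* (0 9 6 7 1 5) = (0 9 7 1 5)(2 3 6) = [9, 5, 3, 6, 4, 0, 2, 1, 8, 7]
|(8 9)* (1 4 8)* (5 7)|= |(1 4 8 9)(5 7)|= 4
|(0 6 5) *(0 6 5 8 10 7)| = 6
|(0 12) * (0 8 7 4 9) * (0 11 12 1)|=|(0 1)(4 9 11 12 8 7)|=6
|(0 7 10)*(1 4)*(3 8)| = |(0 7 10)(1 4)(3 8)| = 6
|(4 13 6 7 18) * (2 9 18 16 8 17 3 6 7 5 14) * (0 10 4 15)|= |(0 10 4 13 7 16 8 17 3 6 5 14 2 9 18 15)|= 16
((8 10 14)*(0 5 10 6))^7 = ((0 5 10 14 8 6))^7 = (0 5 10 14 8 6)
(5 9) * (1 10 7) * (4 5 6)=(1 10 7)(4 5 9 6)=[0, 10, 2, 3, 5, 9, 4, 1, 8, 6, 7]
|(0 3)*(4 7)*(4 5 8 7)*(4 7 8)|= 6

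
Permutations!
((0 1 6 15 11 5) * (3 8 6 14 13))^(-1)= (0 5 11 15 6 8 3 13 14 1)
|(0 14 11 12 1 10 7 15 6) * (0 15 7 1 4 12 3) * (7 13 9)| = |(0 14 11 3)(1 10)(4 12)(6 15)(7 13 9)| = 12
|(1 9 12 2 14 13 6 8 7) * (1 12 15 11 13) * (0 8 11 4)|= |(0 8 7 12 2 14 1 9 15 4)(6 11 13)|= 30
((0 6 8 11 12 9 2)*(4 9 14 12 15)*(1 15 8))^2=((0 6 1 15 4 9 2)(8 11)(12 14))^2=(0 1 4 2 6 15 9)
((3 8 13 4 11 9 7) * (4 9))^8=(3 9 8 7 13)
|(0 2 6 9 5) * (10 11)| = 10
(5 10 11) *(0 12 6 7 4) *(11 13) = (0 12 6 7 4)(5 10 13 11) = [12, 1, 2, 3, 0, 10, 7, 4, 8, 9, 13, 5, 6, 11]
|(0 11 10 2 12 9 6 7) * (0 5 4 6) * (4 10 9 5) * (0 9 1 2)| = |(0 11 1 2 12 5 10)(4 6 7)| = 21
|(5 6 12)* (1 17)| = |(1 17)(5 6 12)| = 6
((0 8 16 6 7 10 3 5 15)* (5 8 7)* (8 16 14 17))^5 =(0 6 10 15 16 7 5 3)(8 17 14)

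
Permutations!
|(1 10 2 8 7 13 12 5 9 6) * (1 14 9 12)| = 6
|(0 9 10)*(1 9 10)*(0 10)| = 2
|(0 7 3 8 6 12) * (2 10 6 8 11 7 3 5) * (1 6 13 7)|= |(0 3 11 1 6 12)(2 10 13 7 5)|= 30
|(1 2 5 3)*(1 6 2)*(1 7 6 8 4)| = 8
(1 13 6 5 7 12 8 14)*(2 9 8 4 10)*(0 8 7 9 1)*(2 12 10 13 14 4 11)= [8, 14, 1, 3, 13, 9, 5, 10, 4, 7, 12, 2, 11, 6, 0]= (0 8 4 13 6 5 9 7 10 12 11 2 1 14)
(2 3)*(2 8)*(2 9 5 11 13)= (2 3 8 9 5 11 13)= [0, 1, 3, 8, 4, 11, 6, 7, 9, 5, 10, 13, 12, 2]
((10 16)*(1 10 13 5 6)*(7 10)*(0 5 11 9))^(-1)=(0 9 11 13 16 10 7 1 6 5)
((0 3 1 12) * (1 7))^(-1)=(0 12 1 7 3)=((0 3 7 1 12))^(-1)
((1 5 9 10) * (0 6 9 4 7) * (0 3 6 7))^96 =((0 7 3 6 9 10 1 5 4))^96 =(0 1 6)(3 4 10)(5 9 7)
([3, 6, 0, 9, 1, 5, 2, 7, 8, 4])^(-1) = [2, 4, 6, 0, 9, 5, 1, 7, 8, 3]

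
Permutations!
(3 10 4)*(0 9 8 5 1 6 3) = (0 9 8 5 1 6 3 10 4) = [9, 6, 2, 10, 0, 1, 3, 7, 5, 8, 4]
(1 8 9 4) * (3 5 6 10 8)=[0, 3, 2, 5, 1, 6, 10, 7, 9, 4, 8]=(1 3 5 6 10 8 9 4)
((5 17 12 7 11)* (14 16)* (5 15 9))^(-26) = ((5 17 12 7 11 15 9)(14 16))^(-26) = (5 12 11 9 17 7 15)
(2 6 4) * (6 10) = (2 10 6 4) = [0, 1, 10, 3, 2, 5, 4, 7, 8, 9, 6]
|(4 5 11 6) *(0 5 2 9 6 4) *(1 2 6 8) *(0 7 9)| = |(0 5 11 4 6 7 9 8 1 2)| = 10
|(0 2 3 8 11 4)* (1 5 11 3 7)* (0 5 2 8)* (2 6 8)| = 21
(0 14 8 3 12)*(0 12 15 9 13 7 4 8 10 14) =(3 15 9 13 7 4 8)(10 14) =[0, 1, 2, 15, 8, 5, 6, 4, 3, 13, 14, 11, 12, 7, 10, 9]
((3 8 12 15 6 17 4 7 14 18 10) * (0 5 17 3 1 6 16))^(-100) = ((0 5 17 4 7 14 18 10 1 6 3 8 12 15 16))^(-100) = (0 14 3)(1 15 4)(5 18 8)(6 16 7)(10 12 17)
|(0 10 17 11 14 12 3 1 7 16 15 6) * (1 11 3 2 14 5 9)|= 12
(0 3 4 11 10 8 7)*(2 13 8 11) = (0 3 4 2 13 8 7)(10 11) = [3, 1, 13, 4, 2, 5, 6, 0, 7, 9, 11, 10, 12, 8]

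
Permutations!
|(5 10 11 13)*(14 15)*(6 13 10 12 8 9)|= 6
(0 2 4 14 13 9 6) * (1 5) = (0 2 4 14 13 9 6)(1 5) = [2, 5, 4, 3, 14, 1, 0, 7, 8, 6, 10, 11, 12, 9, 13]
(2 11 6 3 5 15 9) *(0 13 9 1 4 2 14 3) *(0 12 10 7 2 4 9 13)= (1 9 14 3 5 15)(2 11 6 12 10 7)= [0, 9, 11, 5, 4, 15, 12, 2, 8, 14, 7, 6, 10, 13, 3, 1]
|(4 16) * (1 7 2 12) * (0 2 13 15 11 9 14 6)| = 22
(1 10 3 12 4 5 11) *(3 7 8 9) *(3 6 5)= [0, 10, 2, 12, 3, 11, 5, 8, 9, 6, 7, 1, 4]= (1 10 7 8 9 6 5 11)(3 12 4)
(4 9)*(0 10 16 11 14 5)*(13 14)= (0 10 16 11 13 14 5)(4 9)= [10, 1, 2, 3, 9, 0, 6, 7, 8, 4, 16, 13, 12, 14, 5, 15, 11]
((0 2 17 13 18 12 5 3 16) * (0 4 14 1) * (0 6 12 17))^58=(1 12 3 4)(5 16 14 6)(13 18 17)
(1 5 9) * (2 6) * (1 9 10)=(1 5 10)(2 6)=[0, 5, 6, 3, 4, 10, 2, 7, 8, 9, 1]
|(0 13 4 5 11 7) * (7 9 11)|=|(0 13 4 5 7)(9 11)|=10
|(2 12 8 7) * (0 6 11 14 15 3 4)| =28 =|(0 6 11 14 15 3 4)(2 12 8 7)|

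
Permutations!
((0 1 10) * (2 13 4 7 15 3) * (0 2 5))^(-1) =((0 1 10 2 13 4 7 15 3 5))^(-1) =(0 5 3 15 7 4 13 2 10 1)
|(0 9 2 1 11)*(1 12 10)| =|(0 9 2 12 10 1 11)| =7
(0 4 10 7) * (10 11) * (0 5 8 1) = (0 4 11 10 7 5 8 1) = [4, 0, 2, 3, 11, 8, 6, 5, 1, 9, 7, 10]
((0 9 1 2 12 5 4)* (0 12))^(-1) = (0 2 1 9)(4 5 12)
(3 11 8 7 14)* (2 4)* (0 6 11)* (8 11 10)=(0 6 10 8 7 14 3)(2 4)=[6, 1, 4, 0, 2, 5, 10, 14, 7, 9, 8, 11, 12, 13, 3]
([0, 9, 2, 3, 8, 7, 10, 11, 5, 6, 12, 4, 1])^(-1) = (1 12 10 6 9)(4 11 7 5 8)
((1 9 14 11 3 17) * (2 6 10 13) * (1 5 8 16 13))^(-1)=(1 10 6 2 13 16 8 5 17 3 11 14 9)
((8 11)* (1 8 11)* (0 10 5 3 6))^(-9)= (11)(0 10 5 3 6)(1 8)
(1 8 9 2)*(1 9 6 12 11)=(1 8 6 12 11)(2 9)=[0, 8, 9, 3, 4, 5, 12, 7, 6, 2, 10, 1, 11]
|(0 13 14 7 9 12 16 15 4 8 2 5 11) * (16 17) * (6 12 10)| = 16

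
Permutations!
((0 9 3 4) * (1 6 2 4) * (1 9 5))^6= (9)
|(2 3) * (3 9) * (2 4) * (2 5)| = 5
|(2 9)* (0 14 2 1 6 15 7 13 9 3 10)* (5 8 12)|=|(0 14 2 3 10)(1 6 15 7 13 9)(5 8 12)|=30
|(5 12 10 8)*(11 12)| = |(5 11 12 10 8)| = 5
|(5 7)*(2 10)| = |(2 10)(5 7)| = 2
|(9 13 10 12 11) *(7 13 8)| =7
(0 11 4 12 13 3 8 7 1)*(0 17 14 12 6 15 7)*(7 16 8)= (0 11 4 6 15 16 8)(1 17 14 12 13 3 7)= [11, 17, 2, 7, 6, 5, 15, 1, 0, 9, 10, 4, 13, 3, 12, 16, 8, 14]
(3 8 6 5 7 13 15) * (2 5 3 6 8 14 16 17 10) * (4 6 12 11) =(2 5 7 13 15 12 11 4 6 3 14 16 17 10) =[0, 1, 5, 14, 6, 7, 3, 13, 8, 9, 2, 4, 11, 15, 16, 12, 17, 10]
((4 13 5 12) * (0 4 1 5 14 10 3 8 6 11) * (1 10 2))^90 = (0 11 6 8 3 10 12 5 1 2 14 13 4)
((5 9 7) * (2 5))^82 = (2 9)(5 7)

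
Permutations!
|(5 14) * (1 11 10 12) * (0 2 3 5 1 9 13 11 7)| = 35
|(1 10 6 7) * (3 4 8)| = |(1 10 6 7)(3 4 8)| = 12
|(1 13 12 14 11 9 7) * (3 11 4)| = |(1 13 12 14 4 3 11 9 7)| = 9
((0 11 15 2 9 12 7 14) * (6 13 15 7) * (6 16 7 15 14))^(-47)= (0 6 12 15 14 7 9 11 13 16 2)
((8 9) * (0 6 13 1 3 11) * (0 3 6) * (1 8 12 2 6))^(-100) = ((2 6 13 8 9 12)(3 11))^(-100) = (2 13 9)(6 8 12)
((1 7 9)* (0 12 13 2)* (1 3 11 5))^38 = (0 13)(1 9 11)(2 12)(3 5 7)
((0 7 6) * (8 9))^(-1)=(0 6 7)(8 9)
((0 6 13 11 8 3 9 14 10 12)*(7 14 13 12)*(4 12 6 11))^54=(14)(0 4 9 8)(3 11 12 13)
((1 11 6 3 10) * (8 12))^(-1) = (1 10 3 6 11)(8 12)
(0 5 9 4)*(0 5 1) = (0 1)(4 5 9) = [1, 0, 2, 3, 5, 9, 6, 7, 8, 4]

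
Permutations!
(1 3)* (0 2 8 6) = (0 2 8 6)(1 3) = [2, 3, 8, 1, 4, 5, 0, 7, 6]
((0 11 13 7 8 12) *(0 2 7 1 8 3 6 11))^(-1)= ((1 8 12 2 7 3 6 11 13))^(-1)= (1 13 11 6 3 7 2 12 8)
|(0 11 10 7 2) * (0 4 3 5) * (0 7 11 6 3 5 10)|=20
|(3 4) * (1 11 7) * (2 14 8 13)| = 12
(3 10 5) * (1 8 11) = (1 8 11)(3 10 5) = [0, 8, 2, 10, 4, 3, 6, 7, 11, 9, 5, 1]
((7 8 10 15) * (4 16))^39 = ((4 16)(7 8 10 15))^39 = (4 16)(7 15 10 8)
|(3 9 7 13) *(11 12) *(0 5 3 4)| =14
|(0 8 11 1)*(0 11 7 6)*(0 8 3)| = 6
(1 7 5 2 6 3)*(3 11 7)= [0, 3, 6, 1, 4, 2, 11, 5, 8, 9, 10, 7]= (1 3)(2 6 11 7 5)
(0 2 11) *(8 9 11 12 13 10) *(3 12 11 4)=[2, 1, 11, 12, 3, 5, 6, 7, 9, 4, 8, 0, 13, 10]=(0 2 11)(3 12 13 10 8 9 4)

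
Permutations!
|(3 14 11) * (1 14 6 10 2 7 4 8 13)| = 11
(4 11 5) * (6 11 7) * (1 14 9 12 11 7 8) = (1 14 9 12 11 5 4 8)(6 7) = [0, 14, 2, 3, 8, 4, 7, 6, 1, 12, 10, 5, 11, 13, 9]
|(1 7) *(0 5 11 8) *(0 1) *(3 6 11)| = |(0 5 3 6 11 8 1 7)| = 8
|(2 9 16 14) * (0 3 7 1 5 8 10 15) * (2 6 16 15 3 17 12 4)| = 42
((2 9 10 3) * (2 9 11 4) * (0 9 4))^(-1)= ((0 9 10 3 4 2 11))^(-1)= (0 11 2 4 3 10 9)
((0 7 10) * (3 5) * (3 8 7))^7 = ((0 3 5 8 7 10))^7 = (0 3 5 8 7 10)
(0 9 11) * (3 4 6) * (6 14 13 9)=(0 6 3 4 14 13 9 11)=[6, 1, 2, 4, 14, 5, 3, 7, 8, 11, 10, 0, 12, 9, 13]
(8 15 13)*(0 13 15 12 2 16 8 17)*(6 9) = (0 13 17)(2 16 8 12)(6 9) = [13, 1, 16, 3, 4, 5, 9, 7, 12, 6, 10, 11, 2, 17, 14, 15, 8, 0]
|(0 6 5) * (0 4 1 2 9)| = |(0 6 5 4 1 2 9)| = 7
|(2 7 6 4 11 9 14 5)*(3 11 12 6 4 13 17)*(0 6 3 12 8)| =|(0 6 13 17 12 3 11 9 14 5 2 7 4 8)| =14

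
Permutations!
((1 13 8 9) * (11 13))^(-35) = (13)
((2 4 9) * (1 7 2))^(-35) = ((1 7 2 4 9))^(-35) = (9)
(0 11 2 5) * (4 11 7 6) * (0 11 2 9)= [7, 1, 5, 3, 2, 11, 4, 6, 8, 0, 10, 9]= (0 7 6 4 2 5 11 9)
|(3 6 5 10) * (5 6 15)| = |(3 15 5 10)| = 4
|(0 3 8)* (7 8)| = |(0 3 7 8)| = 4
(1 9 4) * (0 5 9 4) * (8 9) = (0 5 8 9)(1 4) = [5, 4, 2, 3, 1, 8, 6, 7, 9, 0]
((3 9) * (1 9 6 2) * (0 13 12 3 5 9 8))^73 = ((0 13 12 3 6 2 1 8)(5 9))^73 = (0 13 12 3 6 2 1 8)(5 9)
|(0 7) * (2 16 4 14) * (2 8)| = |(0 7)(2 16 4 14 8)| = 10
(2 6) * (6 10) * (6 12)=(2 10 12 6)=[0, 1, 10, 3, 4, 5, 2, 7, 8, 9, 12, 11, 6]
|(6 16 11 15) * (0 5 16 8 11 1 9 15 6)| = |(0 5 16 1 9 15)(6 8 11)| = 6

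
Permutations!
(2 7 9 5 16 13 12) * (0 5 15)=(0 5 16 13 12 2 7 9 15)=[5, 1, 7, 3, 4, 16, 6, 9, 8, 15, 10, 11, 2, 12, 14, 0, 13]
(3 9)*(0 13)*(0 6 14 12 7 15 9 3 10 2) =(0 13 6 14 12 7 15 9 10 2) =[13, 1, 0, 3, 4, 5, 14, 15, 8, 10, 2, 11, 7, 6, 12, 9]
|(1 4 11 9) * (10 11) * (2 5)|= 10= |(1 4 10 11 9)(2 5)|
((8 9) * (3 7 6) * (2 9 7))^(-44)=(2 6 8)(3 7 9)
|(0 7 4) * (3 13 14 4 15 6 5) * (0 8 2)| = 11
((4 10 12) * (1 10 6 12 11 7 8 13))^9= ((1 10 11 7 8 13)(4 6 12))^9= (1 7)(8 10)(11 13)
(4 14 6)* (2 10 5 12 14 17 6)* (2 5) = (2 10)(4 17 6)(5 12 14) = [0, 1, 10, 3, 17, 12, 4, 7, 8, 9, 2, 11, 14, 13, 5, 15, 16, 6]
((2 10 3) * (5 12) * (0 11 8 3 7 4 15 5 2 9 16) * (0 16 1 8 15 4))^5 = (16)(0 2 15 7 12 11 10 5)(1 8 3 9) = ((16)(0 11 15 5 12 2 10 7)(1 8 3 9))^5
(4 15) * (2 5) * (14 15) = (2 5)(4 14 15) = [0, 1, 5, 3, 14, 2, 6, 7, 8, 9, 10, 11, 12, 13, 15, 4]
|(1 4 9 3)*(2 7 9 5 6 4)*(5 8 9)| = |(1 2 7 5 6 4 8 9 3)| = 9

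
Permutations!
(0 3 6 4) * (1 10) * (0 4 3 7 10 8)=(0 7 10 1 8)(3 6)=[7, 8, 2, 6, 4, 5, 3, 10, 0, 9, 1]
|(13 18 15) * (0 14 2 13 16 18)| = |(0 14 2 13)(15 16 18)| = 12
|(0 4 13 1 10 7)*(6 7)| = |(0 4 13 1 10 6 7)| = 7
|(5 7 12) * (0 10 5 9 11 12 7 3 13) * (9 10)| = 8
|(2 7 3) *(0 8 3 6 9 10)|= |(0 8 3 2 7 6 9 10)|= 8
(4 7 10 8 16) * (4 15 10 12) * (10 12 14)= (4 7 14 10 8 16 15 12)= [0, 1, 2, 3, 7, 5, 6, 14, 16, 9, 8, 11, 4, 13, 10, 12, 15]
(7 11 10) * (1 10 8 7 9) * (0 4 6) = (0 4 6)(1 10 9)(7 11 8) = [4, 10, 2, 3, 6, 5, 0, 11, 7, 1, 9, 8]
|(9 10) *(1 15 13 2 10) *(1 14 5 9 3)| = 6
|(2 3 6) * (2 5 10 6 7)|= |(2 3 7)(5 10 6)|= 3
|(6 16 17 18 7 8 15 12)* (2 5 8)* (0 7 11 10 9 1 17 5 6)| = 18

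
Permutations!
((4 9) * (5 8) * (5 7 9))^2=(4 8 9 5 7)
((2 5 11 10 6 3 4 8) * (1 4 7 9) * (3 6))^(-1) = (1 9 7 3 10 11 5 2 8 4)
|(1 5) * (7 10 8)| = 6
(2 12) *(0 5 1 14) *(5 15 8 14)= [15, 5, 12, 3, 4, 1, 6, 7, 14, 9, 10, 11, 2, 13, 0, 8]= (0 15 8 14)(1 5)(2 12)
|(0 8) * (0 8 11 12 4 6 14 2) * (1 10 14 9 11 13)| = 30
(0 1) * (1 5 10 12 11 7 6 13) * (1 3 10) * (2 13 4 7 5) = (0 2 13 3 10 12 11 5 1)(4 7 6) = [2, 0, 13, 10, 7, 1, 4, 6, 8, 9, 12, 5, 11, 3]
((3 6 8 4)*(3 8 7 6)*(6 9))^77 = ((4 8)(6 7 9))^77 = (4 8)(6 9 7)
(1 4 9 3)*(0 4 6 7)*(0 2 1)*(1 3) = (0 4 9 1 6 7 2 3) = [4, 6, 3, 0, 9, 5, 7, 2, 8, 1]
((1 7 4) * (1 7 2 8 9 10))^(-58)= ((1 2 8 9 10)(4 7))^(-58)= (1 8 10 2 9)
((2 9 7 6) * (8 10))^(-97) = (2 6 7 9)(8 10)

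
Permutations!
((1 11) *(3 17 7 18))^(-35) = ((1 11)(3 17 7 18))^(-35) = (1 11)(3 17 7 18)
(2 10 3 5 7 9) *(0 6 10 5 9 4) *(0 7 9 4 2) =(0 6 10 3 4 7 2 5 9) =[6, 1, 5, 4, 7, 9, 10, 2, 8, 0, 3]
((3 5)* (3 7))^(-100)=((3 5 7))^(-100)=(3 7 5)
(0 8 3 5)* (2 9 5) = (0 8 3 2 9 5) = [8, 1, 9, 2, 4, 0, 6, 7, 3, 5]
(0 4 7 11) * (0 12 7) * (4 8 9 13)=[8, 1, 2, 3, 0, 5, 6, 11, 9, 13, 10, 12, 7, 4]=(0 8 9 13 4)(7 11 12)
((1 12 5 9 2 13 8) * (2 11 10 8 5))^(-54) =((1 12 2 13 5 9 11 10 8))^(-54) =(13)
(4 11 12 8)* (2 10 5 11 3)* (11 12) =(2 10 5 12 8 4 3) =[0, 1, 10, 2, 3, 12, 6, 7, 4, 9, 5, 11, 8]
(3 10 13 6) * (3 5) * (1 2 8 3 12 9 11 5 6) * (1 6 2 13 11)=(1 13 6 2 8 3 10 11 5 12 9)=[0, 13, 8, 10, 4, 12, 2, 7, 3, 1, 11, 5, 9, 6]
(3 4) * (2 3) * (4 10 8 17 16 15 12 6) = (2 3 10 8 17 16 15 12 6 4) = [0, 1, 3, 10, 2, 5, 4, 7, 17, 9, 8, 11, 6, 13, 14, 12, 15, 16]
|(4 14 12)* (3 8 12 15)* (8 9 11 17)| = |(3 9 11 17 8 12 4 14 15)| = 9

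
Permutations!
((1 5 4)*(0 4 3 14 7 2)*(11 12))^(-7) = (0 4 1 5 3 14 7 2)(11 12)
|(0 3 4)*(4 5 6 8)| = 6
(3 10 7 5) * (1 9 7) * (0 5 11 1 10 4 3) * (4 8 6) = (0 5)(1 9 7 11)(3 8 6 4) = [5, 9, 2, 8, 3, 0, 4, 11, 6, 7, 10, 1]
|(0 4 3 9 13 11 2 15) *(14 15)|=|(0 4 3 9 13 11 2 14 15)|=9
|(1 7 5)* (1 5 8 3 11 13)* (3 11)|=5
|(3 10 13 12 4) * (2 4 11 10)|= |(2 4 3)(10 13 12 11)|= 12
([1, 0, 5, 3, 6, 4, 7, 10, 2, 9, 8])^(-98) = (10)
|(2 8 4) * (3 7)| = 6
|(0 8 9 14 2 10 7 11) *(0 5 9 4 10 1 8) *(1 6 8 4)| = 11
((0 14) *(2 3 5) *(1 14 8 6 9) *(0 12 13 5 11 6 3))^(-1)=((0 8 3 11 6 9 1 14 12 13 5 2))^(-1)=(0 2 5 13 12 14 1 9 6 11 3 8)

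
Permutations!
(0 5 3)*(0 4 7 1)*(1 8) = (0 5 3 4 7 8 1) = [5, 0, 2, 4, 7, 3, 6, 8, 1]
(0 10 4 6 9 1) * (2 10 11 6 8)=[11, 0, 10, 3, 8, 5, 9, 7, 2, 1, 4, 6]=(0 11 6 9 1)(2 10 4 8)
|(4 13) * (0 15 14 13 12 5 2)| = 8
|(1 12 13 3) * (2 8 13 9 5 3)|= 15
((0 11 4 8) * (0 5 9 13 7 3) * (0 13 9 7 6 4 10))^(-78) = (3 7 5 8 4 6 13)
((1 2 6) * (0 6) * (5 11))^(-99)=(0 6 1 2)(5 11)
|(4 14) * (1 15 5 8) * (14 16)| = |(1 15 5 8)(4 16 14)| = 12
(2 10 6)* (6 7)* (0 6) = [6, 1, 10, 3, 4, 5, 2, 0, 8, 9, 7] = (0 6 2 10 7)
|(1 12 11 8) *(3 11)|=|(1 12 3 11 8)|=5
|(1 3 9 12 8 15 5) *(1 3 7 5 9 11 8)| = 9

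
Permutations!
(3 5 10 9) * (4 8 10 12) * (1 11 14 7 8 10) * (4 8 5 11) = [0, 4, 2, 11, 10, 12, 6, 5, 1, 3, 9, 14, 8, 13, 7] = (1 4 10 9 3 11 14 7 5 12 8)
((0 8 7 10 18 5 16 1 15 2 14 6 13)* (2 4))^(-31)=(0 14 15 5 7 13 2 1 18 8 6 4 16 10)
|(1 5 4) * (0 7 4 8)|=6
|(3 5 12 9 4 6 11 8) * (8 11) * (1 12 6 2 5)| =|(1 12 9 4 2 5 6 8 3)| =9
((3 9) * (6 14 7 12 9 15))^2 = (3 6 7 9 15 14 12)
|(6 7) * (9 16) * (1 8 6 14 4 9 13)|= 9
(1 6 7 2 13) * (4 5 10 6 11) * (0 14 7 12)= (0 14 7 2 13 1 11 4 5 10 6 12)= [14, 11, 13, 3, 5, 10, 12, 2, 8, 9, 6, 4, 0, 1, 7]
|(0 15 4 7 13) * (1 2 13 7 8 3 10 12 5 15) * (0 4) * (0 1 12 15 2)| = 11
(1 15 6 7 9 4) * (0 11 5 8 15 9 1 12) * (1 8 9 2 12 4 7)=[11, 2, 12, 3, 4, 9, 1, 8, 15, 7, 10, 5, 0, 13, 14, 6]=(0 11 5 9 7 8 15 6 1 2 12)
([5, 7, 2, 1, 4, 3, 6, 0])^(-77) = [1, 5, 2, 0, 4, 7, 6, 3]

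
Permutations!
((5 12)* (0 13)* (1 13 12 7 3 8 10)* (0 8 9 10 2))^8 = (0 13 9 5 2 1 3 12 8 10 7)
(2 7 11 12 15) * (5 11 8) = (2 7 8 5 11 12 15) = [0, 1, 7, 3, 4, 11, 6, 8, 5, 9, 10, 12, 15, 13, 14, 2]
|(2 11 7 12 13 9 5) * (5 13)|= 10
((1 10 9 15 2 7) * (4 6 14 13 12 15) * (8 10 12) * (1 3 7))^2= ((1 12 15 2)(3 7)(4 6 14 13 8 10 9))^2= (1 15)(2 12)(4 14 8 9 6 13 10)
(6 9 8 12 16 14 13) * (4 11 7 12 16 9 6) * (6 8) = (4 11 7 12 9 6 8 16 14 13) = [0, 1, 2, 3, 11, 5, 8, 12, 16, 6, 10, 7, 9, 4, 13, 15, 14]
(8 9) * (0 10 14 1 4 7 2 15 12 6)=(0 10 14 1 4 7 2 15 12 6)(8 9)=[10, 4, 15, 3, 7, 5, 0, 2, 9, 8, 14, 11, 6, 13, 1, 12]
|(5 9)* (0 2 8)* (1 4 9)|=12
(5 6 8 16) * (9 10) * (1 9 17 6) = (1 9 10 17 6 8 16 5) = [0, 9, 2, 3, 4, 1, 8, 7, 16, 10, 17, 11, 12, 13, 14, 15, 5, 6]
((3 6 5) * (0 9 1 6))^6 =((0 9 1 6 5 3))^6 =(9)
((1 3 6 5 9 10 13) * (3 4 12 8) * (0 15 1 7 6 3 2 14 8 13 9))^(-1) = ((0 15 1 4 12 13 7 6 5)(2 14 8)(9 10))^(-1) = (0 5 6 7 13 12 4 1 15)(2 8 14)(9 10)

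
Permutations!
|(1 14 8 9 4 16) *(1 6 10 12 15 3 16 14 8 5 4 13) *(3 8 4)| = |(1 4 14 5 3 16 6 10 12 15 8 9 13)| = 13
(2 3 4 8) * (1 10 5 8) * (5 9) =(1 10 9 5 8 2 3 4) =[0, 10, 3, 4, 1, 8, 6, 7, 2, 5, 9]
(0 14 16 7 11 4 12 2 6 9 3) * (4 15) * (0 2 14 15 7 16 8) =(16)(0 15 4 12 14 8)(2 6 9 3)(7 11) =[15, 1, 6, 2, 12, 5, 9, 11, 0, 3, 10, 7, 14, 13, 8, 4, 16]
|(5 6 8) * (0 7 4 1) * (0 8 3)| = |(0 7 4 1 8 5 6 3)| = 8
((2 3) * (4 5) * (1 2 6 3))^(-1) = (1 2)(3 6)(4 5)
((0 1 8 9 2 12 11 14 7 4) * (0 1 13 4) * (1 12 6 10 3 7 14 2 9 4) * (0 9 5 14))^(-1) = (0 14 5 9 7 3 10 6 2 11 12 4 8 1 13)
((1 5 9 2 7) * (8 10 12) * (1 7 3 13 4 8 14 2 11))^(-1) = (1 11 9 5)(2 14 12 10 8 4 13 3)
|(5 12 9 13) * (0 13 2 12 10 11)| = |(0 13 5 10 11)(2 12 9)| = 15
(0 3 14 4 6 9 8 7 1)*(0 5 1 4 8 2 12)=(0 3 14 8 7 4 6 9 2 12)(1 5)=[3, 5, 12, 14, 6, 1, 9, 4, 7, 2, 10, 11, 0, 13, 8]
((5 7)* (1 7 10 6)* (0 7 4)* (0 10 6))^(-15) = ((0 7 5 6 1 4 10))^(-15) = (0 10 4 1 6 5 7)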